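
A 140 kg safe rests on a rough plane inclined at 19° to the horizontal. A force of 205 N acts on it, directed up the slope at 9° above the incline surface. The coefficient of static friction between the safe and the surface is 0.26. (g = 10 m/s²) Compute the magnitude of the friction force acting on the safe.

Axes along / perpendicular to the incline. W sin 19° = 455.8 N down-slope; W cos 19° = 1324 N into the surface.
Perpendicular: N = W cos 19° − P sin 9° = 1324 − 32.07 = 1292 N.
Along incline: P cos 9° + f = W sin 19° (friction acts up-slope) → f = 455.8 − 202.5 = 253.3 N.
|f| = 253.3 N ≤ μN = 335.8 N, so the safe is indeed static.

f ≈ 253 N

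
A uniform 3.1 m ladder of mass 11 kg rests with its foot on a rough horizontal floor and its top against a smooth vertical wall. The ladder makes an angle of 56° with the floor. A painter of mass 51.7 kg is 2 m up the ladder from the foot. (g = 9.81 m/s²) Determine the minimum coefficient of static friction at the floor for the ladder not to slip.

μ_min ≈ 0.418

ΣF_y = 0: N_floor = 11×9.81 + 51.7×9.81 = 615.09 N.
Torques about the foot: N_wall · 3.1 sin 56° = 11×9.81×1.55 cos 56° + 51.7×9.81×2 cos 56° → N_wall = 257.1 N.
ΣF_x = 0: f_floor = N_wall = 257.1 N.
μ_min = f_floor / N_floor = 257.1 / 615.09 = 0.418.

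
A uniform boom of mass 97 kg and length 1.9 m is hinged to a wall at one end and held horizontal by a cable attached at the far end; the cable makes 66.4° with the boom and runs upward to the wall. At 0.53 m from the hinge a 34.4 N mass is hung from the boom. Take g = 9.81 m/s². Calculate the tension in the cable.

Take torques about the hinge: T sin 66.4° · 1.9 = 97×9.81×0.95 + 34.4×0.53 = 922.22 N·m.
So T = 922.22 / (0.9164 × 1.9) = 529.68 N.

T ≈ 530 N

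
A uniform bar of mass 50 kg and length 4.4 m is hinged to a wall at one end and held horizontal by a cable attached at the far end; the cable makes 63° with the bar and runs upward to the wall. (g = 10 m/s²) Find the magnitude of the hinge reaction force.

Take torques about the hinge: T sin 63° · 4.4 = 50×10×2.2 = 1100 N·m.
So T = 1100 / (0.8910 × 4.4) = 280.58 N.
ΣF_x = 0: H_x = T cos 63° = 127.38 N.
ΣF_y = 0: H_y = (50×10) − T sin 63° = 500 − 250 = 250 N.
|H| = √(H_x² + H_y²) = √((127.38)² + (250)²) = 280.58 N.

|H| ≈ 281 N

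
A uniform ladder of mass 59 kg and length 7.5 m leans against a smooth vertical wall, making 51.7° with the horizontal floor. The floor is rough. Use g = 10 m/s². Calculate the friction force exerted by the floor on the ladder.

f ≈ 233 N

Torques about the foot: N_wall · 7.5 sin 51.7° = 59×10×3.75 cos 51.7° → N_wall = 232.98 N.
ΣF_x = 0: f_floor = N_wall = 232.98 N.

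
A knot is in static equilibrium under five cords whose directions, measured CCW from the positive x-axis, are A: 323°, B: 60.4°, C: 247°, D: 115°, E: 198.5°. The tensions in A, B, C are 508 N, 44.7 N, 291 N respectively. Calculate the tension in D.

Resolve: ΣF_x = 508 cos 323° + 44.7 cos 60.4° + 291 cos 247° + T_D cos 115° + T_E cos 198.5° = 0.
        ΣF_y = 508 sin 323° + 44.7 sin 60.4° + 291 sin 247° + T_D sin 115° + T_E sin 198.5° = 0.
The known terms sum to (314.1, -534.7) N, so -0.4226 T_D − 0.9483 T_E = -314.1 and 0.9063 T_D − 0.3173 T_E = 534.7.
Solving simultaneously: T_D = 610.7 N, T_E = 59.05 N.

T_D ≈ 611 N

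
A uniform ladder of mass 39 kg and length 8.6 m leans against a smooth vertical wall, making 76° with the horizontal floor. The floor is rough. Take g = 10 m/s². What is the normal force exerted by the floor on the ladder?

ΣF_y = 0: N_floor = 39×10 = 390 N.

N_floor ≈ 390 N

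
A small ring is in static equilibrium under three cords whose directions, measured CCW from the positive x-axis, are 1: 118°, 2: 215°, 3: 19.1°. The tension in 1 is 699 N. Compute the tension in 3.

T_3 ≈ 2530 N

Resolve: ΣF_x = 699 cos 118° + T_2 cos 215° + T_3 cos 19.1° = 0.
        ΣF_y = 699 sin 118° + T_2 sin 215° + T_3 sin 19.1° = 0.
The known terms sum to (-328.2, 617.2) N, so -0.8192 T_2 + 0.9449 T_3 = 328.2 and -0.5736 T_2 + 0.3272 T_3 = -617.2.
Solving simultaneously: T_2 = 2521 N, T_3 = 2532 N.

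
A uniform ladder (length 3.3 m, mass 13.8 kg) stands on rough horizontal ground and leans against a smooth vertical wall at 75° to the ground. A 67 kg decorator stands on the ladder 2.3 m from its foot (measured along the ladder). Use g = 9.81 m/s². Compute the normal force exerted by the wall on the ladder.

N_wall ≈ 141 N

Torques about the foot: N_wall · 3.3 sin 75° = 13.8×9.81×1.65 cos 75° + 67×9.81×2.3 cos 75° → N_wall = 140.88 N.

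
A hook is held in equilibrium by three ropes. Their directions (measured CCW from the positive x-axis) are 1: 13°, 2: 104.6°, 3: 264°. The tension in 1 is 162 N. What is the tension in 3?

T_3 ≈ 460 N

Resolve: ΣF_x = 162 cos 13° + T_2 cos 104.6° + T_3 cos 264° = 0.
        ΣF_y = 162 sin 13° + T_2 sin 104.6° + T_3 sin 264° = 0.
The known terms sum to (157.8, 36.44) N, so -0.2521 T_2 − 0.1045 T_3 = -157.8 and 0.9677 T_2 − 0.9945 T_3 = -36.44.
Solving simultaneously: T_2 = 435.3 N, T_3 = 460.3 N.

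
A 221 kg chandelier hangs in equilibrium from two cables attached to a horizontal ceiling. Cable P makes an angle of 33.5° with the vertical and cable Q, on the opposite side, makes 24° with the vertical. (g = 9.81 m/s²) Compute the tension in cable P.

Angles from the horizontal: cable P is 90° − 33.5° = 56.5°, cable Q is 90° − 24° = 66°.
Weight W = 221 × 9.81 = 2168 N acts straight down.
Horizontal: T_P cos 56.5° = T_Q cos 66°  →  T_Q = 1.357 T_P.
Vertical: T_P sin 56.5° + T_Q sin 66° = 2168.
Substituting the horizontal relation into the vertical equation gives 2.074 T_P = 2168, so T_P = 1046 N.

T_P ≈ 1050 N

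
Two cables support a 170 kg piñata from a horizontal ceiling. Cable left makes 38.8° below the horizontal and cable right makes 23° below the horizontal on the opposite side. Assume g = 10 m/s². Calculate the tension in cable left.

Weight W = 170 × 10 = 1700 N acts straight down.
Horizontal: T_left cos 38.8° = T_right cos 23°  →  T_right = 0.8466 T_left.
Vertical: T_left sin 38.8° + T_right sin 23° = 1700.
Substituting the horizontal relation into the vertical equation gives 0.9574 T_left = 1700, so T_left = 1776 N.

T_left ≈ 1780 N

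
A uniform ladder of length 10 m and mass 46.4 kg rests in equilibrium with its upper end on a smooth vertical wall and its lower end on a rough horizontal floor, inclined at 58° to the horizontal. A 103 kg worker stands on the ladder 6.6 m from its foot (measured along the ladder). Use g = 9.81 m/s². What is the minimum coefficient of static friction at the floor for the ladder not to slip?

ΣF_y = 0: N_floor = 46.4×9.81 + 103×9.81 = 1465.6 N.
Torques about the foot: N_wall · 10 sin 58° = 46.4×9.81×5 cos 58° + 103×9.81×6.6 cos 58° → N_wall = 558.93 N.
ΣF_x = 0: f_floor = N_wall = 558.93 N.
μ_min = f_floor / N_floor = 558.93 / 1465.6 = 0.3814.

μ_min ≈ 0.381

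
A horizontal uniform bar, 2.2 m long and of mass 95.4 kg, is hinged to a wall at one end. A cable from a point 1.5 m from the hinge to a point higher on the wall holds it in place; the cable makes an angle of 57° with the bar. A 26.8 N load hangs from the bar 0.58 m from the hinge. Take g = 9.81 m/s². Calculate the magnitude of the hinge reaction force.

|H| ≈ 525 N

Take torques about the hinge: T sin 57° · 1.5 = 95.4×9.81×1.1 + 26.8×0.58 = 1045 N·m.
So T = 1045 / (0.8387 × 1.5) = 830.68 N.
ΣF_x = 0: H_x = T cos 57° = 452.42 N.
ΣF_y = 0: H_y = (95.4×9.81 + 26.8) − T sin 57° = 962.67 − 696.67 = 266 N.
|H| = √(H_x² + H_y²) = √((452.42)² + (266)²) = 524.83 N.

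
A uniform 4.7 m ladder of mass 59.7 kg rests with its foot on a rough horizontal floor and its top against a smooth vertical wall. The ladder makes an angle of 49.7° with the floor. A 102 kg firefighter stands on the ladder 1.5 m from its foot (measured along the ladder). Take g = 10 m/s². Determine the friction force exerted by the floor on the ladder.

f ≈ 529 N

Torques about the foot: N_wall · 4.7 sin 49.7° = 59.7×10×2.35 cos 49.7° + 102×10×1.5 cos 49.7° → N_wall = 529.22 N.
ΣF_x = 0: f_floor = N_wall = 529.22 N.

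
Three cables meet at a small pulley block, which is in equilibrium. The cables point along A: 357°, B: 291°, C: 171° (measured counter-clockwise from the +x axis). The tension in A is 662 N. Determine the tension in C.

Resolve: ΣF_x = 662 cos 357° + T_B cos 291° + T_C cos 171° = 0.
        ΣF_y = 662 sin 357° + T_B sin 291° + T_C sin 171° = 0.
The known terms sum to (661.1, -34.65) N, so 0.3584 T_B − 0.9877 T_C = -661.1 and -0.9336 T_B + 0.1564 T_C = 34.65.
Solving simultaneously: T_B = 79.90 N, T_C = 698.3 N.

T_C ≈ 698 N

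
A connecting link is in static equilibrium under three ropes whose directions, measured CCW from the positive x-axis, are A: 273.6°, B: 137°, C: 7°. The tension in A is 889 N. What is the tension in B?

T_B ≈ 1160 N

Resolve: ΣF_x = 889 cos 273.6° + T_B cos 137° + T_C cos 7° = 0.
        ΣF_y = 889 sin 273.6° + T_B sin 137° + T_C sin 7° = 0.
The known terms sum to (55.82, -887.2) N, so -0.7314 T_B + 0.9925 T_C = -55.82 and 0.6820 T_B + 0.1219 T_C = 887.2.
Solving simultaneously: T_B = 1158 N, T_C = 797.4 N.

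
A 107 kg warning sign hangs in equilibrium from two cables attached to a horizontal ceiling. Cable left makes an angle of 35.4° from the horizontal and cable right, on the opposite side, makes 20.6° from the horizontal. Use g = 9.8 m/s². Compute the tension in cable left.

T_left ≈ 1180 N

Weight W = 107 × 9.8 = 1049 N acts straight down.
Horizontal: T_left cos 35.4° = T_right cos 20.6°  →  T_right = 0.8708 T_left.
Vertical: T_left sin 35.4° + T_right sin 20.6° = 1049.
Substituting the horizontal relation into the vertical equation gives 0.8857 T_left = 1049, so T_left = 1184 N.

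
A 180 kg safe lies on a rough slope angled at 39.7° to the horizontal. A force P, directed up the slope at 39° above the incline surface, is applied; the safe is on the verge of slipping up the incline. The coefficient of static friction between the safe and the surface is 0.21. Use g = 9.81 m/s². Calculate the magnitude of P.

On the verge of sliding up the incline, friction equals μN and acts down the slope.
Perpendicular: N + P sin 39° = W cos 39.7° = 1359 N.
Along incline: P cos 39° = W sin 39.7° + μN  with W sin 39.7° = 1128 N.
Solving the pair for P and N: P = 1554 N, N = 380.5 N (and f = μN = 79.91 N).

P ≈ 1550 N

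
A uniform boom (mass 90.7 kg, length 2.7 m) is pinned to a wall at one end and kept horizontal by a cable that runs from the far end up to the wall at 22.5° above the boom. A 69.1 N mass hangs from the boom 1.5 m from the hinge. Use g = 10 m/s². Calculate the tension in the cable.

T ≈ 1290 N

Take torques about the hinge: T sin 22.5° · 2.7 = 90.7×10×1.35 + 69.1×1.5 = 1328.1 N·m.
So T = 1328.1 / (0.3827 × 2.7) = 1285.4 N.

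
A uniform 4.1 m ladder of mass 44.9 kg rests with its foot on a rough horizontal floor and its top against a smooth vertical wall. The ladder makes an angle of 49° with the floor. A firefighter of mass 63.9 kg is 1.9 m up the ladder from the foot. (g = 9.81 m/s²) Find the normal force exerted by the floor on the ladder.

ΣF_y = 0: N_floor = 44.9×9.81 + 63.9×9.81 = 1067.3 N.

N_floor ≈ 1070 N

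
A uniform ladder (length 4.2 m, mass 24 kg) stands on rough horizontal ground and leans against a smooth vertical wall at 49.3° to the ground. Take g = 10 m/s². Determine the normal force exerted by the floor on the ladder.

ΣF_y = 0: N_floor = 24×10 = 240 N.

N_floor ≈ 240 N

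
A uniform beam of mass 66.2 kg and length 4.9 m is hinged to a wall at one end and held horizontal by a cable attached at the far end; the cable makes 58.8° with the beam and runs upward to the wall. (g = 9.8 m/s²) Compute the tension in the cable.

T ≈ 379 N

Take torques about the hinge: T sin 58.8° · 4.9 = 66.2×9.8×2.45 = 1589.5 N·m.
So T = 1589.5 / (0.8554 × 4.9) = 379.23 N.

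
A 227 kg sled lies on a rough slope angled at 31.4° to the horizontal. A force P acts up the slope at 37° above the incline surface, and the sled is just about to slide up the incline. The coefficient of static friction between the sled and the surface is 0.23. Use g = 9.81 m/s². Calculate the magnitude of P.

On the verge of sliding up the incline, friction equals μN and acts down the slope.
Perpendicular: N + P sin 37° = W cos 31.4° = 1901 N.
Along incline: P cos 37° = W sin 31.4° + μN  with W sin 31.4° = 1160 N.
Solving the pair for P and N: P = 1705 N, N = 874.8 N (and f = μN = 201.2 N).

P ≈ 1700 N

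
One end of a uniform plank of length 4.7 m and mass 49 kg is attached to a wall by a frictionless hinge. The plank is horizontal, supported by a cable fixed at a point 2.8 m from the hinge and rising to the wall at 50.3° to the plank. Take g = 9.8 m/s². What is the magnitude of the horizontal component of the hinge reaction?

H_x ≈ 335 N

Take torques about the hinge: T sin 50.3° · 2.8 = 49×9.8×2.35 = 1128.5 N·m.
So T = 1128.5 / (0.7694 × 2.8) = 523.82 N.
ΣF_x = 0: H_x = T cos 50.3° = 334.6 N.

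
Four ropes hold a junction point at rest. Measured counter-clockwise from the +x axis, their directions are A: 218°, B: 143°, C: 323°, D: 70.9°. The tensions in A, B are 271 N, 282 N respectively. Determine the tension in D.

Resolve: ΣF_x = 271 cos 218° + 282 cos 143° + T_C cos 323° + T_D cos 70.9° = 0.
        ΣF_y = 271 sin 218° + 282 sin 143° + T_C sin 323° + T_D sin 70.9° = 0.
The known terms sum to (-438.8, 2.868) N, so 0.7986 T_C + 0.3272 T_D = 438.8 and -0.6018 T_C + 0.9449 T_D = -2.868.
Solving simultaneously: T_C = 436.7 N, T_D = 275.1 N.

T_D ≈ 275 N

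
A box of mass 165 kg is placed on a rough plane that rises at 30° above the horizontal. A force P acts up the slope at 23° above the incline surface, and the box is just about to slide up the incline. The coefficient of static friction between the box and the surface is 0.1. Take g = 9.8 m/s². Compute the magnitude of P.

P ≈ 988 N

On the verge of sliding up the incline, friction equals μN and acts down the slope.
Perpendicular: N + P sin 23° = W cos 30° = 1400 N.
Along incline: P cos 23° = W sin 30° + μN  with W sin 30° = 808.5 N.
Solving the pair for P and N: P = 988.5 N, N = 1014 N (and f = μN = 101.4 N).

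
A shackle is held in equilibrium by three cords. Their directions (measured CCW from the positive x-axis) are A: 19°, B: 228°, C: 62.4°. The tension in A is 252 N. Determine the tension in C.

Resolve: ΣF_x = 252 cos 19° + T_B cos 228° + T_C cos 62.4° = 0.
        ΣF_y = 252 sin 19° + T_B sin 228° + T_C sin 62.4° = 0.
The known terms sum to (238.3, 82.04) N, so -0.6691 T_B + 0.4633 T_C = -238.3 and -0.7431 T_B + 0.8862 T_C = -82.04.
Solving simultaneously: T_B = 696.2 N, T_C = 491.3 N.

T_C ≈ 491 N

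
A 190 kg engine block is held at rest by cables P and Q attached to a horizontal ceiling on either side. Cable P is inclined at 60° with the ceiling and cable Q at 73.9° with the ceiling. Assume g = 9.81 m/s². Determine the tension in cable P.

T_P ≈ 717 N

Weight W = 190 × 9.81 = 1864 N acts straight down.
Horizontal: T_P cos 60° = T_Q cos 73.9°  →  T_Q = 1.803 T_P.
Vertical: T_P sin 60° + T_Q sin 73.9° = 1864.
Substituting the horizontal relation into the vertical equation gives 2.598 T_P = 1864, so T_P = 717.3 N.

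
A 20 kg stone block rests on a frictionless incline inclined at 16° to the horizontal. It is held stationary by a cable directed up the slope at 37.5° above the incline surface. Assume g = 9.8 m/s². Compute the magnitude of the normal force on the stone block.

N ≈ 147 N

Take axes along and perpendicular to the incline. Weight components: W sin 16° = 54.02 N down-slope, W cos 16° = 188.4 N into the surface.
Along incline: T cos 37.5° = W sin 16° → T = 68.1 N.
Perpendicular: N = W cos 16° − T sin 37.5° = 147 N.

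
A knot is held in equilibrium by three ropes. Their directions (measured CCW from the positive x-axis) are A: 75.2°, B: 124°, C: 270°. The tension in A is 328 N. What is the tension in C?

T_C ≈ 441 N

Resolve: ΣF_x = 328 cos 75.2° + T_B cos 124° + T_C cos 270° = 0.
        ΣF_y = 328 sin 75.2° + T_B sin 124° + T_C sin 270° = 0.
The known terms sum to (83.79, 317.1) N, so -0.5592 T_B + 0.0000 T_C = -83.79 and 0.8290 T_B − 1.0000 T_C = -317.1.
Solving simultaneously: T_B = 149.8 N, T_C = 441.3 N.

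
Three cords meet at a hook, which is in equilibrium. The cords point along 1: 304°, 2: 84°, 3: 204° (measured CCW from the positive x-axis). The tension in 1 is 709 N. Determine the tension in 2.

T_2 ≈ 806 N

Resolve: ΣF_x = 709 cos 304° + T_2 cos 84° + T_3 cos 204° = 0.
        ΣF_y = 709 sin 304° + T_2 sin 84° + T_3 sin 204° = 0.
The known terms sum to (396.5, -587.8) N, so 0.1045 T_2 − 0.9135 T_3 = -396.5 and 0.9945 T_2 − 0.4067 T_3 = 587.8.
Solving simultaneously: T_2 = 806.2 N, T_3 = 526.2 N.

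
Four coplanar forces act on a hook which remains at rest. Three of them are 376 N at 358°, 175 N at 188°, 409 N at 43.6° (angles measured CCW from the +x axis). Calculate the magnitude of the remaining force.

F ≈ 555 N

Sum the known components: ΣF_x = 498.7 N, ΣF_y = 244.6 N.
For equilibrium the remaining force must supply (−ΣF_x, −ΣF_y) = (-498.7, -244.6) N.
Magnitude = √((-498.7)² + (-244.6)²) = 555.4 N; direction = atan2(-244.6, -498.7) = 206.1°.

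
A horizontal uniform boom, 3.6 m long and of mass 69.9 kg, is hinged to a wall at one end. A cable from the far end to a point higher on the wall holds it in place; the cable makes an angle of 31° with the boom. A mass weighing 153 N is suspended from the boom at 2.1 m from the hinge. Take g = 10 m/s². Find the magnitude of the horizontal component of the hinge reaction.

H_x ≈ 730 N

Take torques about the hinge: T sin 31° · 3.6 = 69.9×10×1.8 + 153×2.1 = 1579.5 N·m.
So T = 1579.5 / (0.5150 × 3.6) = 851.88 N.
ΣF_x = 0: H_x = T cos 31° = 730.2 N.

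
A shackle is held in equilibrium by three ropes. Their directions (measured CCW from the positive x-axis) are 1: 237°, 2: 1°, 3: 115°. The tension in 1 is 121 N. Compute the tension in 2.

T_2 ≈ 112 N

Resolve: ΣF_x = 121 cos 237° + T_2 cos 1° + T_3 cos 115° = 0.
        ΣF_y = 121 sin 237° + T_2 sin 1° + T_3 sin 115° = 0.
The known terms sum to (-65.9, -101.5) N, so 0.9998 T_2 − 0.4226 T_3 = 65.9 and 0.0175 T_2 + 0.9063 T_3 = 101.5.
Solving simultaneously: T_2 = 112.3 N, T_3 = 109.8 N.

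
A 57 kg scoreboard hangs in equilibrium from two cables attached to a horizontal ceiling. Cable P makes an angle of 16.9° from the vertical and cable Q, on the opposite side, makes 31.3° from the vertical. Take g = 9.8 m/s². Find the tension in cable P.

Angles from the horizontal: cable P is 90° − 16.9° = 73.1°, cable Q is 90° − 31.3° = 58.7°.
Weight W = 57 × 9.8 = 558.6 N acts straight down.
Horizontal: T_P cos 73.1° = T_Q cos 58.7°  →  T_Q = 0.5596 T_P.
Vertical: T_P sin 73.1° + T_Q sin 58.7° = 558.6.
Substituting the horizontal relation into the vertical equation gives 1.435 T_P = 558.6, so T_P = 389.3 N.

T_P ≈ 389 N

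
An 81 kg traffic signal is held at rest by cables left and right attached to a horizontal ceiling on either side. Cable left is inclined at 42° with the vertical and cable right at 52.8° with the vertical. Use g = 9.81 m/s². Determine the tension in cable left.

Angles from the horizontal: cable left is 90° − 42° = 48°, cable right is 90° − 52.8° = 37.2°.
Weight W = 81 × 9.81 = 794.6 N acts straight down.
Horizontal: T_left cos 48° = T_right cos 37.2°  →  T_right = 0.8401 T_left.
Vertical: T_left sin 48° + T_right sin 37.2° = 794.6.
Substituting the horizontal relation into the vertical equation gives 1.251 T_left = 794.6, so T_left = 635.2 N.

T_left ≈ 635 N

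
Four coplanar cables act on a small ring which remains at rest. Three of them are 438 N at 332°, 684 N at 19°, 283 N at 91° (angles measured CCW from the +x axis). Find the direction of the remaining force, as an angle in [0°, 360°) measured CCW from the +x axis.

Sum the known components: ΣF_x = 1029 N, ΣF_y = 300 N.
For equilibrium the remaining force must supply (−ΣF_x, −ΣF_y) = (-1029, -300) N.
Magnitude = √((-1029)² + (-300)²) = 1071 N; direction = atan2(-300, -1029) = 196.3°.

θ ≈ 196°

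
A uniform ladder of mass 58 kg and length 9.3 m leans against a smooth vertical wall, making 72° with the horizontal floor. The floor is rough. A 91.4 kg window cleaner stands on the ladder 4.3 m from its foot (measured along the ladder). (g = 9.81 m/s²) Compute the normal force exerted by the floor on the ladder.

ΣF_y = 0: N_floor = 58×9.81 + 91.4×9.81 = 1465.6 N.

N_floor ≈ 1470 N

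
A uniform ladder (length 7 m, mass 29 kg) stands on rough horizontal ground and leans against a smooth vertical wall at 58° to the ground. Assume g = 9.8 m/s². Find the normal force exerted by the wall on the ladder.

N_wall ≈ 88.8 N

Torques about the foot: N_wall · 7 sin 58° = 29×9.8×3.5 cos 58° → N_wall = 88.794 N.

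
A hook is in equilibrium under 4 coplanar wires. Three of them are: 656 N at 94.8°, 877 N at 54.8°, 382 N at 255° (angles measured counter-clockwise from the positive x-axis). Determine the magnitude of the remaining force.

Sum the known components: ΣF_x = 351.8 N, ΣF_y = 1001 N.
For equilibrium the remaining force must supply (−ΣF_x, −ΣF_y) = (-351.8, -1001) N.
Magnitude = √((-351.8)² + (-1001)²) = 1061 N; direction = atan2(-1001, -351.8) = 250.6°.

F ≈ 1060 N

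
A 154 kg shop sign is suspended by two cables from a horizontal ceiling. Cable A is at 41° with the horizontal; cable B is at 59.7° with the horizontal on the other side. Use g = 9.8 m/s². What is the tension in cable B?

Weight W = 154 × 9.8 = 1509 N acts straight down.
Horizontal: T_A cos 41° = T_B cos 59.7°  →  T_A = 0.6685 T_B.
Vertical: T_A sin 41° + T_B sin 59.7° = 1509.
Substituting the horizontal relation into the vertical equation gives 1.302 T_B = 1509, so T_B = 1159 N.

T_B ≈ 1160 N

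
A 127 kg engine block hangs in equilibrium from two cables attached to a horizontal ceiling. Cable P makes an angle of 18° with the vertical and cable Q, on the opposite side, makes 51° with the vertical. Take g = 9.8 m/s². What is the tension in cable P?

Angles from the horizontal: cable P is 90° − 18° = 72°, cable Q is 90° − 51° = 39°.
Weight W = 127 × 9.8 = 1245 N acts straight down.
Horizontal: T_P cos 72° = T_Q cos 39°  →  T_Q = 0.3976 T_P.
Vertical: T_P sin 72° + T_Q sin 39° = 1245.
Substituting the horizontal relation into the vertical equation gives 1.201 T_P = 1245, so T_P = 1036 N.

T_P ≈ 1040 N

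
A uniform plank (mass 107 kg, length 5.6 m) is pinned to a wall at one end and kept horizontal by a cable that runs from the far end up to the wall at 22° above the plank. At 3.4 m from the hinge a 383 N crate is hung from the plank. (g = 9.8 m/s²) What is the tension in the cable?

Take torques about the hinge: T sin 22° · 5.6 = 107×9.8×2.8 + 383×3.4 = 4238.3 N·m.
So T = 4238.3 / (0.3746 × 5.6) = 2020.3 N.

T ≈ 2020 N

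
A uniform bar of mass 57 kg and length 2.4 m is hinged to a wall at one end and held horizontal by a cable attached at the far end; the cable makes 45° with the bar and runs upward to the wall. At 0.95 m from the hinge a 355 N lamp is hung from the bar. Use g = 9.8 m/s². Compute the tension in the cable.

T ≈ 594 N

Take torques about the hinge: T sin 45° · 2.4 = 57×9.8×1.2 + 355×0.95 = 1007.6 N·m.
So T = 1007.6 / (0.7071 × 2.4) = 593.72 N.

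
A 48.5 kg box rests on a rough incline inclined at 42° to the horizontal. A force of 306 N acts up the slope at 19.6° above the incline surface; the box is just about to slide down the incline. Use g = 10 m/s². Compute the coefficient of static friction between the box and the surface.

μ ≈ 0.141

On the verge of sliding down the incline, friction is at its maximum μN and acts up the slope.
Perpendicular to incline: N = W cos 42° − P sin 19.6° = 360.4 − 102.6 = 257.8 N.
Along incline: P cos 19.6° + μN = W sin 42° → μ = (W sin 42° − P cos 19.6°) / N = 0.1407.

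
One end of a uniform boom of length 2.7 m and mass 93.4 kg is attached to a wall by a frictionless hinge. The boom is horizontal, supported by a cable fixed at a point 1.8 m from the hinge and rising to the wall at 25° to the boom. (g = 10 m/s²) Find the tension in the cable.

Take torques about the hinge: T sin 25° · 1.8 = 93.4×10×1.35 = 1260.9 N·m.
So T = 1260.9 / (0.4226 × 1.8) = 1657.5 N.

T ≈ 1660 N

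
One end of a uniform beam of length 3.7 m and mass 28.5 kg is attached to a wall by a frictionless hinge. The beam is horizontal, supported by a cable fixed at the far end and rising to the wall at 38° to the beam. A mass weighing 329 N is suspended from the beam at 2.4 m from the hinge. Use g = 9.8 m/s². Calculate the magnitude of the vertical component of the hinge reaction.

Take torques about the hinge: T sin 38° · 3.7 = 28.5×9.8×1.85 + 329×2.4 = 1306.3 N·m.
So T = 1306.3 / (0.6157 × 3.7) = 573.46 N.
ΣF_y = 0: H_y = (28.5×9.8 + 329) − T sin 38° = 608.3 − 353.06 = 255.24 N.

|H_y| ≈ 255 N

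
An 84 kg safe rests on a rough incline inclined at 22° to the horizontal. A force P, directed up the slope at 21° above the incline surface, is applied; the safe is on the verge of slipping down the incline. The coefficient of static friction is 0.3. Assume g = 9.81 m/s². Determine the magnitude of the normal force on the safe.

N ≈ 730 N

On the verge of sliding down the incline, friction equals μN and acts up the slope.
Perpendicular: N + P sin 21° = W cos 22° = 764 N.
Along incline: P cos 21° + μN = W sin 22° with W sin 22° = 308.7 N.
Solving the pair for P and N: P = 96.21 N, N = 729.6 N (and f = μN = 218.9 N).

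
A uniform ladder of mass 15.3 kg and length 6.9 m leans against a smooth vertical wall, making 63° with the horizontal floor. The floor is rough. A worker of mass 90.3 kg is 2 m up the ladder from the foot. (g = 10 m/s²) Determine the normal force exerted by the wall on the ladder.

N_wall ≈ 172 N

Torques about the foot: N_wall · 6.9 sin 63° = 15.3×10×3.45 cos 63° + 90.3×10×2 cos 63° → N_wall = 172.34 N.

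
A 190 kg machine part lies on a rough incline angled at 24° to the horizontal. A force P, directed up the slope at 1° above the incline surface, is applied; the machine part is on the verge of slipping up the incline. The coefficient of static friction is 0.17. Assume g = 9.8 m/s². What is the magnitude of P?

On the verge of sliding up the incline, friction equals μN and acts down the slope.
Perpendicular: N + P sin 1° = W cos 24° = 1701 N.
Along incline: P cos 1° = W sin 24° + μN  with W sin 24° = 757.3 N.
Solving the pair for P and N: P = 1044 N, N = 1683 N (and f = μN = 286.1 N).

P ≈ 1040 N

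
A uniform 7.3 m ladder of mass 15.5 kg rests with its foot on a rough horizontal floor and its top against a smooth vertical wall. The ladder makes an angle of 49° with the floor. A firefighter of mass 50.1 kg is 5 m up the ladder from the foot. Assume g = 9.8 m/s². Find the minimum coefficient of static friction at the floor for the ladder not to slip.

ΣF_y = 0: N_floor = 15.5×9.8 + 50.1×9.8 = 642.88 N.
Torques about the foot: N_wall · 7.3 sin 49° = 15.5×9.8×3.65 cos 49° + 50.1×9.8×5 cos 49° → N_wall = 358.35 N.
ΣF_x = 0: f_floor = N_wall = 358.35 N.
μ_min = f_floor / N_floor = 358.35 / 642.88 = 0.5574.

μ_min ≈ 0.557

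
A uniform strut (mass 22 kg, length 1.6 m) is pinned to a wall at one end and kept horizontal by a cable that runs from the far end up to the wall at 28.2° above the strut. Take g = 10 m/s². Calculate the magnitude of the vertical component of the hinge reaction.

|H_y| ≈ 110 N

Take torques about the hinge: T sin 28.2° · 1.6 = 22×10×0.8 = 176 N·m.
So T = 176 / (0.4726 × 1.6) = 232.78 N.
ΣF_y = 0: H_y = (22×10) − T sin 28.2° = 220 − 110 = 110 N.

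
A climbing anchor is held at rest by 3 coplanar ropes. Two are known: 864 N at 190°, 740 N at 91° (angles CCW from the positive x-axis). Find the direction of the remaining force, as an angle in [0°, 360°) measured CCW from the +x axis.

θ ≈ 326°

Sum the known components: ΣF_x = -863.8 N, ΣF_y = 589.9 N.
For equilibrium the remaining force must supply (−ΣF_x, −ΣF_y) = (863.8, -589.9) N.
Magnitude = √((863.8)² + (-589.9)²) = 1046 N; direction = atan2(-589.9, 863.8) = 325.7°.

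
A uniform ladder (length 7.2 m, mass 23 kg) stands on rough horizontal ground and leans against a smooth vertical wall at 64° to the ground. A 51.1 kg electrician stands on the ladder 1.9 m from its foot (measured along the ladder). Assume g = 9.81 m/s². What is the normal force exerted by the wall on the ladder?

N_wall ≈ 120 N

Torques about the foot: N_wall · 7.2 sin 64° = 23×9.81×3.6 cos 64° + 51.1×9.81×1.9 cos 64° → N_wall = 119.54 N.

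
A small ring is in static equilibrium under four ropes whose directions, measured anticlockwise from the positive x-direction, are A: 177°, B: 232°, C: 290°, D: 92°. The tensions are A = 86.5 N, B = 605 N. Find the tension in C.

Resolve: ΣF_x = 86.5 cos 177° + 605 cos 232° + T_C cos 290° + T_D cos 92° = 0.
        ΣF_y = 86.5 sin 177° + 605 sin 232° + T_C sin 290° + T_D sin 92° = 0.
The known terms sum to (-458.9, -472.2) N, so 0.3420 T_C − 0.0349 T_D = 458.9 and -0.9397 T_C + 0.9994 T_D = 472.2.
Solving simultaneously: T_C = 1537 N, T_D = 1918 N.

T_C ≈ 1540 N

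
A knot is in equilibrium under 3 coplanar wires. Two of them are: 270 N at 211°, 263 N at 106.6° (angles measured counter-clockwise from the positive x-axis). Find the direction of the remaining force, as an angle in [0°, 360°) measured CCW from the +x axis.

Sum the known components: ΣF_x = -306.6 N, ΣF_y = 113 N.
For equilibrium the remaining force must supply (−ΣF_x, −ΣF_y) = (306.6, -113) N.
Magnitude = √((306.6)² + (-113)²) = 326.7 N; direction = atan2(-113, 306.6) = 339.8°.

θ ≈ 340°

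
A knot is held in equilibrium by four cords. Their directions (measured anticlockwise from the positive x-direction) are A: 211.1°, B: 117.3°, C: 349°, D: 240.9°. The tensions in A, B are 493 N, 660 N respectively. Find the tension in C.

Resolve: ΣF_x = 493 cos 211.1° + 660 cos 117.3° + T_C cos 349° + T_D cos 240.9° = 0.
        ΣF_y = 493 sin 211.1° + 660 sin 117.3° + T_C sin 349° + T_D sin 240.9° = 0.
The known terms sum to (-724.8, 331.8) N, so 0.9816 T_C − 0.4863 T_D = 724.8 and -0.1908 T_C − 0.8738 T_D = -331.8.
Solving simultaneously: T_C = 836.1 N, T_D = 197.2 N.

T_C ≈ 836 N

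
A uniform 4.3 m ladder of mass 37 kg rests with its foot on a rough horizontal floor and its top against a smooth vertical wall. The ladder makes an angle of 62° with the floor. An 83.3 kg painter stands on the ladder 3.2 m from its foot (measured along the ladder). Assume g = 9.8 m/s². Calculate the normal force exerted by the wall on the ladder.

Torques about the foot: N_wall · 4.3 sin 62° = 37×9.8×2.15 cos 62° + 83.3×9.8×3.2 cos 62° → N_wall = 419.42 N.

N_wall ≈ 419 N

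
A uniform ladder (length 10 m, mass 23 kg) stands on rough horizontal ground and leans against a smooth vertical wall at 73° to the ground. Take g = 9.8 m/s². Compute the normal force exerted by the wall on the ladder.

Torques about the foot: N_wall · 10 sin 73° = 23×9.8×5 cos 73° → N_wall = 34.456 N.

N_wall ≈ 34.5 N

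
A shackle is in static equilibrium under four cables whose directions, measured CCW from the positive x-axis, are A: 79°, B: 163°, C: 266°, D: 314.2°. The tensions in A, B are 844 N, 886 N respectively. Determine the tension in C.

Resolve: ΣF_x = 844 cos 79° + 886 cos 163° + T_C cos 266° + T_D cos 314.2° = 0.
        ΣF_y = 844 sin 79° + 886 sin 163° + T_C sin 266° + T_D sin 314.2° = 0.
The known terms sum to (-686.2, 1088) N, so -0.0698 T_C + 0.6972 T_D = 686.2 and -0.9976 T_C − 0.7169 T_D = -1088.
Solving simultaneously: T_C = 357.1 N, T_D = 1020 N.

T_C ≈ 357 N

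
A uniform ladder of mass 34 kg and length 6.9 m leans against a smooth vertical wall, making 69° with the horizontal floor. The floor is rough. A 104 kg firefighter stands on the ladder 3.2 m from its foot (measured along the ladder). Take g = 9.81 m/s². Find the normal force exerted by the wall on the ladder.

N_wall ≈ 246 N

Torques about the foot: N_wall · 6.9 sin 69° = 34×9.81×3.45 cos 69° + 104×9.81×3.2 cos 69° → N_wall = 245.64 N.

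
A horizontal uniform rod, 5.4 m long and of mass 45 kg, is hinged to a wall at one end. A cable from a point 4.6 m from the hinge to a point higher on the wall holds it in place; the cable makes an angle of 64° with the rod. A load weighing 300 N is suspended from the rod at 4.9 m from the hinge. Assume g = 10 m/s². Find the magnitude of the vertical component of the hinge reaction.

|H_y| ≈ 166 N

Take torques about the hinge: T sin 64° · 4.6 = 45×10×2.7 + 300×4.9 = 2685 N·m.
So T = 2685 / (0.8988 × 4.6) = 649.42 N.
ΣF_y = 0: H_y = (45×10 + 300) − T sin 64° = 750 − 583.7 = 166.3 N.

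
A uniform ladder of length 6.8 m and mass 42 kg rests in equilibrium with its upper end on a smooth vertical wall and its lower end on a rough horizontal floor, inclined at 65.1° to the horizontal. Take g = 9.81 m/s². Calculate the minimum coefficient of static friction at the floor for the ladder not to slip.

ΣF_y = 0: N_floor = 42×9.81 = 412.02 N.
Torques about the foot: N_wall · 6.8 sin 65.1° = 42×9.81×3.4 cos 65.1° → N_wall = 95.627 N.
ΣF_x = 0: f_floor = N_wall = 95.627 N.
μ_min = f_floor / N_floor = 95.627 / 412.02 = 0.2321.

μ_min ≈ 0.232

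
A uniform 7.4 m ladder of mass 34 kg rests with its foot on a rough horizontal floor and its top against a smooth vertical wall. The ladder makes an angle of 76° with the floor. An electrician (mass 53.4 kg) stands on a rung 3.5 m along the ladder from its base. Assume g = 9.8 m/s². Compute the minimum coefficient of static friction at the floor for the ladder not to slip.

ΣF_y = 0: N_floor = 34×9.8 + 53.4×9.8 = 856.52 N.
Torques about the foot: N_wall · 7.4 sin 76° = 34×9.8×3.7 cos 76° + 53.4×9.8×3.5 cos 76° → N_wall = 103.25 N.
ΣF_x = 0: f_floor = N_wall = 103.25 N.
μ_min = f_floor / N_floor = 103.25 / 856.52 = 0.1205.

μ_min ≈ 0.121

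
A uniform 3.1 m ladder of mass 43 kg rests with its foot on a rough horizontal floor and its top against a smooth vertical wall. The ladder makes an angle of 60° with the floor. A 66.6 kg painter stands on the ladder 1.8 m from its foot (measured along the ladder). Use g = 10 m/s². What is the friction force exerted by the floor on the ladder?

f ≈ 347 N

Torques about the foot: N_wall · 3.1 sin 60° = 43×10×1.55 cos 60° + 66.6×10×1.8 cos 60° → N_wall = 347.4 N.
ΣF_x = 0: f_floor = N_wall = 347.4 N.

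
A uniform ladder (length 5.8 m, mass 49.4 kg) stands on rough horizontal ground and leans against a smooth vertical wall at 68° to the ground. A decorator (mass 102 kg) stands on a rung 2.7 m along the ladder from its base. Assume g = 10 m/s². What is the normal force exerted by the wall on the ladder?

N_wall ≈ 292 N

Torques about the foot: N_wall · 5.8 sin 68° = 49.4×10×2.9 cos 68° + 102×10×2.7 cos 68° → N_wall = 291.64 N.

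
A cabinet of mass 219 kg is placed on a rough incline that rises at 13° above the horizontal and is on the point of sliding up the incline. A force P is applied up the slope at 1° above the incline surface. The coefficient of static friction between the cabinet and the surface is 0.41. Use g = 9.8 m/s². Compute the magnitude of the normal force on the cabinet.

On the verge of sliding up the incline, friction equals μN and acts down the slope.
Perpendicular: N + P sin 1° = W cos 13° = 2091 N.
Along incline: P cos 1° = W sin 13° + μN  with W sin 13° = 482.8 N.
Solving the pair for P and N: P = 1331 N, N = 2068 N (and f = μN = 847.9 N).

N ≈ 2070 N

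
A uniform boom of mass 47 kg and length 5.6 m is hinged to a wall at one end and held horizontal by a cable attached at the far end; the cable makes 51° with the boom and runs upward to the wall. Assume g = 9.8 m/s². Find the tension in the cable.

T ≈ 296 N

Take torques about the hinge: T sin 51° · 5.6 = 47×9.8×2.8 = 1289.7 N·m.
So T = 1289.7 / (0.7771 × 5.6) = 296.34 N.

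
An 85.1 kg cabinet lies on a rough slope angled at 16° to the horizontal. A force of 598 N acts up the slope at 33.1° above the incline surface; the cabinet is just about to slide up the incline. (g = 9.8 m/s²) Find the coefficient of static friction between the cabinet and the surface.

μ ≈ 0.571

On the verge of sliding up the incline, friction is at its maximum μN and acts down the slope.
Perpendicular to incline: N = W cos 16° − P sin 33.1° = 801.7 − 326.6 = 475.1 N.
Along incline: P cos 33.1° − μN = W sin 16° → μ = −(W sin 16° − P cos 33.1°) / N = 0.5706.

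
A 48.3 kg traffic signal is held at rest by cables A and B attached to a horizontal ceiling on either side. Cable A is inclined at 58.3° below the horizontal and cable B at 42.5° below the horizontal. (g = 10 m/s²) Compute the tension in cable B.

T_B ≈ 258 N

Weight W = 48.3 × 10 = 483 N acts straight down.
Horizontal: T_A cos 58.3° = T_B cos 42.5°  →  T_A = 1.403 T_B.
Vertical: T_A sin 58.3° + T_B sin 42.5° = 483.
Substituting the horizontal relation into the vertical equation gives 1.869 T_B = 483, so T_B = 258.4 N.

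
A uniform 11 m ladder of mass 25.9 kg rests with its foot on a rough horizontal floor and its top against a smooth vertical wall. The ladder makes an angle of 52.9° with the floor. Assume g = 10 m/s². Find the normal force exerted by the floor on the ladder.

N_floor ≈ 259 N

ΣF_y = 0: N_floor = 25.9×10 = 259 N.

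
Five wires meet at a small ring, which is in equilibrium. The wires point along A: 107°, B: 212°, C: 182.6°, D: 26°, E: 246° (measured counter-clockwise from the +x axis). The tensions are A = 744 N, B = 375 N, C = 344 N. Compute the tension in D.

Resolve: ΣF_x = 744 cos 107° + 375 cos 212° + 344 cos 182.6° + T_D cos 26° + T_E cos 246° = 0.
        ΣF_y = 744 sin 107° + 375 sin 212° + 344 sin 182.6° + T_D sin 26° + T_E sin 246° = 0.
The known terms sum to (-879.2, 497.2) N, so 0.8988 T_D − 0.4067 T_E = 879.2 and 0.4384 T_D − 0.9135 T_E = -497.2.
Solving simultaneously: T_D = 1564 N, T_E = 1295 N.

T_D ≈ 1560 N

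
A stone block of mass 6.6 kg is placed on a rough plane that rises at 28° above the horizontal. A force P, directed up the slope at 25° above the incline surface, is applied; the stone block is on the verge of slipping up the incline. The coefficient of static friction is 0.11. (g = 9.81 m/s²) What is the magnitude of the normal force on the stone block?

On the verge of sliding up the incline, friction equals μN and acts down the slope.
Perpendicular: N + P sin 25° = W cos 28° = 57.17 N.
Along incline: P cos 25° = W sin 28° + μN  with W sin 28° = 30.4 N.
Solving the pair for P and N: P = 38.5 N, N = 40.9 N (and f = μN = 4.499 N).

N ≈ 40.9 N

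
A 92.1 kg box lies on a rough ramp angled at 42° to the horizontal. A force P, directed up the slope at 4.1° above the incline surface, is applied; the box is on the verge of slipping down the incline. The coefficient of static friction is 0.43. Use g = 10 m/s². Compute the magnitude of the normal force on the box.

On the verge of sliding down the incline, friction equals μN and acts up the slope.
Perpendicular: N + P sin 4.1° = W cos 42° = 684.4 N.
Along incline: P cos 4.1° + μN = W sin 42° with W sin 42° = 616.3 N.
Solving the pair for P and N: P = 333.1 N, N = 660.6 N (and f = μN = 284.1 N).

N ≈ 661 N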